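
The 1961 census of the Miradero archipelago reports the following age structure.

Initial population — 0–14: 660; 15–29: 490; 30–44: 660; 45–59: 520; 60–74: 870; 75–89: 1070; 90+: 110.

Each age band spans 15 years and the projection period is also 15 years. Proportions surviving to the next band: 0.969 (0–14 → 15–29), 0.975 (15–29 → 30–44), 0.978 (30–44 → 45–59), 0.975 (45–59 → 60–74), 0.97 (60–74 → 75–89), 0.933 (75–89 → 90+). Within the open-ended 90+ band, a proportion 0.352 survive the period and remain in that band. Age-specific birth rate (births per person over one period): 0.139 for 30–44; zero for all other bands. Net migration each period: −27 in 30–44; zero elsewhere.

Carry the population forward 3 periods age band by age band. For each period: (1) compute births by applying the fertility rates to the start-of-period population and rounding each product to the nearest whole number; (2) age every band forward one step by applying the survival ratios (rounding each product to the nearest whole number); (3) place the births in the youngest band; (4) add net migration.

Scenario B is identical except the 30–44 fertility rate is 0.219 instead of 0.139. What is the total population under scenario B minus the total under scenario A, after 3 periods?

(Groups numbered youngest = 1 to oldest = 7.)
— Period 1 —
Births: 660 * 0.139 = 92
Group 2: 660 * 0.969 = 640
Group 3: 490 * 0.975 = 478
Group 4: 660 * 0.978 = 645
Group 5: 520 * 0.975 = 507
Group 6: 870 * 0.97 = 844
Group 7: 1070 * 0.933 + 110 * 0.352 = 998 + 39 = 1037
Net migration: Group 3 − 27 → 451
Giving 92 / 640 / 451 / 645 / 507 / 844 / 1037.
— Period 2 —
Births: 451 * 0.139 = 63
Group 2: 92 * 0.969 = 89
Group 3: 640 * 0.975 = 624
Group 4: 451 * 0.978 = 441
Group 5: 645 * 0.975 = 629
Group 6: 507 * 0.97 = 492
Group 7: 844 * 0.933 + 1037 * 0.352 = 787 + 365 = 1152
Net migration: Group 3 − 27 → 597
Giving 63 / 89 / 597 / 441 / 629 / 492 / 1152.
— Period 3 —
Births: 597 * 0.139 = 83
Group 2: 63 * 0.969 = 61
Group 3: 89 * 0.975 = 87
Group 4: 597 * 0.978 = 584
Group 5: 441 * 0.975 = 430
Group 6: 629 * 0.97 = 610
Group 7: 492 * 0.933 + 1152 * 0.352 = 459 + 406 = 865
Net migration: Group 3 − 27 → 60
Giving 83 / 61 / 60 / 584 / 430 / 610 / 865.
Scenario A total after 3 periods: 2693
Scenario B projection —
— Period 1 —
Births: 660 * 0.219 = 145
Group 2: 660 * 0.969 = 640
Group 3: 490 * 0.975 = 478
Group 4: 660 * 0.978 = 645
Group 5: 520 * 0.975 = 507
Group 6: 870 * 0.97 = 844
Group 7: 1070 * 0.933 + 110 * 0.352 = 998 + 39 = 1037
Net migration: Group 3 − 27 → 451
Giving 145 / 640 / 451 / 645 / 507 / 844 / 1037.
— Period 2 —
Births: 451 * 0.219 = 99
Group 2: 145 * 0.969 = 141
Group 3: 640 * 0.975 = 624
Group 4: 451 * 0.978 = 441
Group 5: 645 * 0.975 = 629
Group 6: 507 * 0.97 = 492
Group 7: 844 * 0.933 + 1037 * 0.352 = 787 + 365 = 1152
Net migration: Group 3 − 27 → 597
Giving 99 / 141 / 597 / 441 / 629 / 492 / 1152.
— Period 3 —
Births: 597 * 0.219 = 131
Group 2: 99 * 0.969 = 96
Group 3: 141 * 0.975 = 137
Group 4: 597 * 0.978 = 584
Group 5: 441 * 0.975 = 430
Group 6: 629 * 0.97 = 610
Group 7: 492 * 0.933 + 1152 * 0.352 = 459 + 406 = 865
Net migration: Group 3 − 27 → 110
Giving 131 / 96 / 110 / 584 / 430 / 610 / 865.
Scenario B total after 3 periods: 2826
Difference B − A = 2826 − 2693 = 133

133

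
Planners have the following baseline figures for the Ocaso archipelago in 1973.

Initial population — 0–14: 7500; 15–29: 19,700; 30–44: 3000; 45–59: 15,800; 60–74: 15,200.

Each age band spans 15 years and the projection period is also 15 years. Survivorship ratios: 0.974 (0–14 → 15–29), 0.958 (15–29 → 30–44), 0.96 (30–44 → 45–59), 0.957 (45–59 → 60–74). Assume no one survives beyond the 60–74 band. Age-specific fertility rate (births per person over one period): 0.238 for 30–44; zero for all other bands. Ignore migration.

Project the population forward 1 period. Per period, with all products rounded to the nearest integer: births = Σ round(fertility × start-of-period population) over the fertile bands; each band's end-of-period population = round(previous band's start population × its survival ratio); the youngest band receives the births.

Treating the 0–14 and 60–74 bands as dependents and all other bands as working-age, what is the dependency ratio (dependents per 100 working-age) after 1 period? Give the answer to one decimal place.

After projecting period 1:
Births: 3000 × 0.238 = 714
15–29: 7500 × 0.974 = 7305
30–44: 19700 × 0.958 = 18873
45–59: 3000 × 0.96 = 2880
60–74: 15800 × 0.957 = 15121
Population now: 0–14=714, 15–29=7305, 30–44=18873, 45–59=2880, 60–74=15121
Dependents (band 0–14 + band 60–74) = 714 + 15121 = 15835; working-age = 29058; ratio = 15835/29058 × 100 = 54.5

54.5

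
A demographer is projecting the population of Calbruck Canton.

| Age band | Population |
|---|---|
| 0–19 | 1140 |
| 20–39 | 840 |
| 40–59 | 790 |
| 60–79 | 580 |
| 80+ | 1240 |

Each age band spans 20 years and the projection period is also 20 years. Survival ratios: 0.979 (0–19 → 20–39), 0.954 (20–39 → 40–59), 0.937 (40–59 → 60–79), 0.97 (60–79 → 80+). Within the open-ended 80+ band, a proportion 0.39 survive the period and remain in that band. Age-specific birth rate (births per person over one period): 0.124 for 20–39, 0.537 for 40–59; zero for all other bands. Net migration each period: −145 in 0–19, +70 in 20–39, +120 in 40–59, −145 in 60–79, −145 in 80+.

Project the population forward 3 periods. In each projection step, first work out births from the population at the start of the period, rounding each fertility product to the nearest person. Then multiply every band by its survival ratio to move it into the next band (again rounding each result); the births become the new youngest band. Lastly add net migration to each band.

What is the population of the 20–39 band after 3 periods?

Numbering the groups 1..5 from youngest to oldest:
— Period 1 —
Births: 840 * 0.124 = 104, 790 * 0.537 = 424 ⇒ total 528
Group 2: 1140 * 0.979 = 1116
Group 3: 840 * 0.954 = 801
Group 4: 790 * 0.937 = 740
Group 5: 580 * 0.97 + 1240 * 0.39 = 563 + 484 = 1047
Net migration: Group 1 − 145 → 383; Group 2 + 70 → 1186; Group 3 + 120 → 921; Group 4 − 145 → 595; Group 5 − 145 → 902
Population now: 0–19=383, 20–39=1186, 40–59=921, 60–79=595, 80+=902
— Period 2 —
Births: 1186 * 0.124 = 147, 921 * 0.537 = 495 ⇒ total 642
Group 2: 383 * 0.979 = 375
Group 3: 1186 * 0.954 = 1131
Group 4: 921 * 0.937 = 863
Group 5: 595 * 0.97 + 902 * 0.39 = 577 + 352 = 929
Net migration: Group 1 − 145 → 497; Group 2 + 70 → 445; Group 3 + 120 → 1251; Group 4 − 145 → 718; Group 5 − 145 → 784
Population now: 0–19=497, 20–39=445, 40–59=1251, 60–79=718, 80+=784
— Period 3 —
Births: 445 * 0.124 = 55, 1251 * 0.537 = 672 ⇒ total 727
Group 2: 497 * 0.979 = 487
Group 3: 445 * 0.954 = 425
Group 4: 1251 * 0.937 = 1172
Group 5: 718 * 0.97 + 784 * 0.39 = 696 + 306 = 1002
Net migration: Group 1 − 145 → 582; Group 2 + 70 → 557; Group 3 + 120 → 545; Group 4 − 145 → 1027; Group 5 − 145 → 857
Population now: 0–19=582, 20–39=557, 40–59=545, 60–79=1027, 80+=857

557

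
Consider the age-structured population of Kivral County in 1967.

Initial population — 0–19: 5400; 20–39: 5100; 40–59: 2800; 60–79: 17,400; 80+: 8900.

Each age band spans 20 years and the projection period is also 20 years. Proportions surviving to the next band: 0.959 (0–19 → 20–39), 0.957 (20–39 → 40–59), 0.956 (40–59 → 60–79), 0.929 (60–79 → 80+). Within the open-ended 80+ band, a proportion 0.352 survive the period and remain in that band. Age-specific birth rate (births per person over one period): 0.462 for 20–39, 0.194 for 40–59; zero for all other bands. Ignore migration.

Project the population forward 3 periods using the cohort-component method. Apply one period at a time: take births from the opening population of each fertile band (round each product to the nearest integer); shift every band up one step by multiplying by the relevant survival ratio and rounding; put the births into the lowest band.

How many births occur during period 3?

Period 1.
Births: 5100 × 0.462 = 2356, 2800 × 0.194 = 543 — total 2899
20–39: 5400 × 0.959 = 5179
40–59: 5100 × 0.957 = 4881
60–79: 2800 × 0.956 = 2677
80+: 17400 × 0.929 + 8900 × 0.352 = 16165 + 3133 = 19298
End of period: [2899, 5179, 4881, 2677, 19298]
Period 2.
Births: 5179 × 0.462 = 2393, 4881 × 0.194 = 947 — total 3340
20–39: 2899 × 0.959 = 2780
40–59: 5179 × 0.957 = 4956
60–79: 4881 × 0.956 = 4666
80+: 2677 × 0.929 + 19298 × 0.352 = 2487 + 6793 = 9280
End of period: [3340, 2780, 4956, 4666, 9280]
Period 3.
Births: 2780 × 0.462 = 1284, 4956 × 0.194 = 961 — total 2245
20–39: 3340 × 0.959 = 3203
40–59: 2780 × 0.957 = 2660
60–79: 4956 × 0.956 = 4738
80+: 4666 × 0.929 + 9280 × 0.352 = 4335 + 3267 = 7602
End of period: [2245, 3203, 2660, 4738, 7602]

2245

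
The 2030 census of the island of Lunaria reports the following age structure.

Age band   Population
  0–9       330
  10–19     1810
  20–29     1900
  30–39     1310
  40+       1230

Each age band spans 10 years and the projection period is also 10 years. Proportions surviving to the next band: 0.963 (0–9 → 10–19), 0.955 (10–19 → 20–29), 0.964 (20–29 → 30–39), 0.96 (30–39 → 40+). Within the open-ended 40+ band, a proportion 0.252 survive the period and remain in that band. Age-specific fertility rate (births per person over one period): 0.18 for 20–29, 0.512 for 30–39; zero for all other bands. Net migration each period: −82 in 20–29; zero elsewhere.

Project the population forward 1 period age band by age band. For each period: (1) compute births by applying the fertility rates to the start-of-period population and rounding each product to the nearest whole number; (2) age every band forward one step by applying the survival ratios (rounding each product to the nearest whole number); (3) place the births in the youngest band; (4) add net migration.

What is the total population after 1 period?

6378

Period 1.
Births: 1900 × 0.18 = 342, 1310 × 0.512 = 671 → 1013
10–19: 330 × 0.963 = 318
20–29: 1810 × 0.955 = 1729
30–39: 1900 × 0.964 = 1832
40+: 1310 × 0.96 + 1230 × 0.252 = 1258 + 310 = 1568
Net migration: 20–29 − 82 → 1647
→ [1013, 318, 1647, 1832, 1568]
Total after period 1: 1013 + 318 + 1647 + 1832 + 1568 = 6378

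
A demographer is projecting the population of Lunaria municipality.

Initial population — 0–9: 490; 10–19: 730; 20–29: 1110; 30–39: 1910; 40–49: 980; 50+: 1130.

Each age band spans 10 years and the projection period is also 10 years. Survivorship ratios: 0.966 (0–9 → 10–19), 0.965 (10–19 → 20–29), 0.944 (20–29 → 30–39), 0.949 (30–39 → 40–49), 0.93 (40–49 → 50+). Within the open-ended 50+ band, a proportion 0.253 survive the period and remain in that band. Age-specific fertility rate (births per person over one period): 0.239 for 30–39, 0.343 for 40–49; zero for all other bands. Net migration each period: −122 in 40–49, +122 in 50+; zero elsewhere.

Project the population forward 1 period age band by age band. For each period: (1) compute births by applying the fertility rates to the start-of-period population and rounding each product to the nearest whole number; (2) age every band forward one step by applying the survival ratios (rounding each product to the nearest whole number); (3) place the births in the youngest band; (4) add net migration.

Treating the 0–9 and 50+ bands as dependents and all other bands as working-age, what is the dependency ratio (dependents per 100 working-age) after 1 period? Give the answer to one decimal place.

53.9

Period 1:
Births: 1910 * 0.239 = 456, 980 * 0.343 = 336 → total 792
10–19: 490 * 0.966 = 473
20–29: 730 * 0.965 = 704
30–39: 1110 * 0.944 = 1048
40–49: 1910 * 0.949 = 1813
50+: 980 * 0.93 + 1130 * 0.253 = 911 + 286 = 1197
Net migration: 40–49 − 122 → 1691; 50+ + 122 → 1319
→ [792, 473, 704, 1048, 1691, 1319]
Dependents (band 0–9 + band 50+) = 792 + 1319 = 2111; working-age = 3916; ratio = 2111/3916 × 100 = 53.9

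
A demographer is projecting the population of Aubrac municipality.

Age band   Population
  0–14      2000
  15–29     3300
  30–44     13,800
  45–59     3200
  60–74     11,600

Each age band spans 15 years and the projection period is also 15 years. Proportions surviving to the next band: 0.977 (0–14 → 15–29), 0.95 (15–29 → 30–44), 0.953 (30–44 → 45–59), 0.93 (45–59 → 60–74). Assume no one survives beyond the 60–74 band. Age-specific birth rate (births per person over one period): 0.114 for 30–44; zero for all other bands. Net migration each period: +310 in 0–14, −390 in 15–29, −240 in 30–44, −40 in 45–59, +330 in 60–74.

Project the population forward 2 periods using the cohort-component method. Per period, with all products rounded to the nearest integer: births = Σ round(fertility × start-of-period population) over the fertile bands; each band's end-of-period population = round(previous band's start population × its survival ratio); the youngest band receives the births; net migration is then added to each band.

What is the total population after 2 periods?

18578

(Bands numbered youngest = 1 to oldest = 5.)
After projecting period 1:
Births: 13800 × 0.114 = 1573
Band 2: 2000 × 0.977 = 1954
Band 3: 3300 × 0.95 = 3135
Band 4: 13800 × 0.953 = 13151
Band 5: 3200 × 0.93 = 2976
Net migration: Band 1 + 310 → 1883; Band 2 − 390 → 1564; Band 3 − 240 → 2895; Band 4 − 40 → 13111; Band 5 + 330 → 3306
Population now: 0–14=1883, 15–29=1564, 30–44=2895, 45–59=13111, 60–74=3306
After projecting period 2:
Births: 2895 × 0.114 = 330
Band 2: 1883 × 0.977 = 1840
Band 3: 1564 × 0.95 = 1486
Band 4: 2895 × 0.953 = 2759
Band 5: 13111 × 0.93 = 12193
Net migration: Band 1 + 310 → 640; Band 2 − 390 → 1450; Band 3 − 240 → 1246; Band 4 − 40 → 2719; Band 5 + 330 → 12523
Population now: 0–14=640, 15–29=1450, 30–44=1246, 45–59=2719, 60–74=12523
Total after period 2: 640 + 1450 + 1246 + 2719 + 12523 = 18578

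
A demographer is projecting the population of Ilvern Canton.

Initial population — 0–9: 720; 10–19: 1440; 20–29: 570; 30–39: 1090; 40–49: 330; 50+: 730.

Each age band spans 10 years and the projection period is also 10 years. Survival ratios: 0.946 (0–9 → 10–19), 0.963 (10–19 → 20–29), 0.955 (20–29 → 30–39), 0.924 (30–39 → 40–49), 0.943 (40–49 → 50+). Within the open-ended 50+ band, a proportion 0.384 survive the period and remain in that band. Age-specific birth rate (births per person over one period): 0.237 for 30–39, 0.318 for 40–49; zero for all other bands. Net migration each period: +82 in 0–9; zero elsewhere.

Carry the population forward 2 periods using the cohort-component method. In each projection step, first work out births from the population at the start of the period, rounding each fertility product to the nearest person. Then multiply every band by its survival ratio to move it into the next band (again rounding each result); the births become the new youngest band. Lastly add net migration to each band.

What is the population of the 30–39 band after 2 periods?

(Groups numbered youngest = 1 to oldest = 6.)
After projecting period 1:
Births: 1090 * 0.237 = 258  |  330 * 0.318 = 105 ⇒ total 363
Group 2: 720 * 0.946 = 681
Group 3: 1440 * 0.963 = 1387
Group 4: 570 * 0.955 = 544
Group 5: 1090 * 0.924 = 1007
Group 6: 330 * 0.943 + 730 * 0.384 = 311 + 280 = 591
Net migration: Group 1 + 82 → 445
Population now: 0–9=445, 10–19=681, 20–29=1387, 30–39=544, 40–49=1007, 50+=591
After projecting period 2:
Births: 544 * 0.237 = 129  |  1007 * 0.318 = 320 ⇒ total 449
Group 2: 445 * 0.946 = 421
Group 3: 681 * 0.963 = 656
Group 4: 1387 * 0.955 = 1325
Group 5: 544 * 0.924 = 503
Group 6: 1007 * 0.943 + 591 * 0.384 = 950 + 227 = 1177
Net migration: Group 1 + 82 → 531
Population now: 0–9=531, 10–19=421, 20–29=656, 30–39=1325, 40–49=503, 50+=1177

1325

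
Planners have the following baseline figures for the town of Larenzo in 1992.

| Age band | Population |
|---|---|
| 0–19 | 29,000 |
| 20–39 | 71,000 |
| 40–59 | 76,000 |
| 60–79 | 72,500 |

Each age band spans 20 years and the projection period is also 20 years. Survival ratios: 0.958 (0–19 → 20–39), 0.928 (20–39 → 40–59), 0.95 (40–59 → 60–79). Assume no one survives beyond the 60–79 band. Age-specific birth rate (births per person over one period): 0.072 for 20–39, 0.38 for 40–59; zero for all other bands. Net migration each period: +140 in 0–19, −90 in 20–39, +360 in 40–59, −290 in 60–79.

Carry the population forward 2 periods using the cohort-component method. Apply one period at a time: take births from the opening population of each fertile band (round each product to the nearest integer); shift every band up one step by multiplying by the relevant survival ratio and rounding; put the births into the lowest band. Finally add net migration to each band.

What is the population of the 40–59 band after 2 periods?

26058

— Period 1 —
Births: 71000 × 0.072 = 5112  |  76000 × 0.38 = 28880 → total 33992
20–39: 29000 × 0.958 = 27782
40–59: 71000 × 0.928 = 65888
60–79: 76000 × 0.95 = 72200
Net migration: 0–19 + 140 → 34132; 20–39 − 90 → 27692; 40–59 + 360 → 66248; 60–79 − 290 → 71910
Giving 34132 / 27692 / 66248 / 71910.
— Period 2 —
Births: 27692 × 0.072 = 1994  |  66248 × 0.38 = 25174 → total 27168
20–39: 34132 × 0.958 = 32698
40–59: 27692 × 0.928 = 25698
60–79: 66248 × 0.95 = 62936
Net migration: 0–19 + 140 → 27308; 20–39 − 90 → 32608; 40–59 + 360 → 26058; 60–79 − 290 → 62646
Giving 27308 / 32608 / 26058 / 62646.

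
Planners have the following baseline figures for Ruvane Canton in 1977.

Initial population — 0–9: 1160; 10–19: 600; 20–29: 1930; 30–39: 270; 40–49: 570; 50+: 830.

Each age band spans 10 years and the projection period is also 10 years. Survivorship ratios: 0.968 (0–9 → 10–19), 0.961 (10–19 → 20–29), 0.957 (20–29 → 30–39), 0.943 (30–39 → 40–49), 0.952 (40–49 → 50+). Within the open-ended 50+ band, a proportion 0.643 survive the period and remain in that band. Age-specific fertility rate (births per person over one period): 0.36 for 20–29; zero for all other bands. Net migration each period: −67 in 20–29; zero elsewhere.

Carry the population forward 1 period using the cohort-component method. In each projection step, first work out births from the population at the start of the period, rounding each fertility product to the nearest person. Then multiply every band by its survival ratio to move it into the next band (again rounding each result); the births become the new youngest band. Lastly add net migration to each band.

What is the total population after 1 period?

5507

Call the bands 1 to 6, youngest first.
[period 1]
Births: 1930 × 0.36 = 695
Band 2: 1160 × 0.968 = 1123
Band 3: 600 × 0.961 = 577
Band 4: 1930 × 0.957 = 1847
Band 5: 270 × 0.943 = 255
Band 6: 570 × 0.952 + 830 × 0.643 = 543 + 534 = 1077
Net migration: Band 3 − 67 → 510
Giving 695 / 1123 / 510 / 1847 / 255 / 1077.
Total after period 1: 695 + 1123 + 510 + 1847 + 255 + 1077 = 5507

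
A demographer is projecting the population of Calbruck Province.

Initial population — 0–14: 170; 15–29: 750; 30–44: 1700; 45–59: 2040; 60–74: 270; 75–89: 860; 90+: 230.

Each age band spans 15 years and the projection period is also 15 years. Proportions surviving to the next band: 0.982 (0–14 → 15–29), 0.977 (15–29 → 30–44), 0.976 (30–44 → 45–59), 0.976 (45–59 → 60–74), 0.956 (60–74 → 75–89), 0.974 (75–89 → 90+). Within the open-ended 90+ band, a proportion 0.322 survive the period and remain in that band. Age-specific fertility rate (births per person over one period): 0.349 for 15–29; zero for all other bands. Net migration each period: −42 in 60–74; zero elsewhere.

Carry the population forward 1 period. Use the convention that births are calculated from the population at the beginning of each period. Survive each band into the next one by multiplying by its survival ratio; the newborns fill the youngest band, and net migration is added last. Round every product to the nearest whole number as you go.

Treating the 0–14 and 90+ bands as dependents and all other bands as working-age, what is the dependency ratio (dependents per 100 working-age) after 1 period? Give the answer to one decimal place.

After projecting period 1:
Births: 750 × 0.349 = 262
15–29: 170 × 0.982 = 167
30–44: 750 × 0.977 = 733
45–59: 1700 × 0.976 = 1659
60–74: 2040 × 0.976 = 1991
75–89: 270 × 0.956 = 258
90+: 860 × 0.974 + 230 × 0.322 = 838 + 74 = 912
Net migration: 60–74 − 42 → 1949
End of period: [262, 167, 733, 1659, 1949, 258, 912]
Dependents (band 0–14 + band 90+) = 262 + 912 = 1174; working-age = 4766; ratio = 1174/4766 × 100 = 24.6

24.6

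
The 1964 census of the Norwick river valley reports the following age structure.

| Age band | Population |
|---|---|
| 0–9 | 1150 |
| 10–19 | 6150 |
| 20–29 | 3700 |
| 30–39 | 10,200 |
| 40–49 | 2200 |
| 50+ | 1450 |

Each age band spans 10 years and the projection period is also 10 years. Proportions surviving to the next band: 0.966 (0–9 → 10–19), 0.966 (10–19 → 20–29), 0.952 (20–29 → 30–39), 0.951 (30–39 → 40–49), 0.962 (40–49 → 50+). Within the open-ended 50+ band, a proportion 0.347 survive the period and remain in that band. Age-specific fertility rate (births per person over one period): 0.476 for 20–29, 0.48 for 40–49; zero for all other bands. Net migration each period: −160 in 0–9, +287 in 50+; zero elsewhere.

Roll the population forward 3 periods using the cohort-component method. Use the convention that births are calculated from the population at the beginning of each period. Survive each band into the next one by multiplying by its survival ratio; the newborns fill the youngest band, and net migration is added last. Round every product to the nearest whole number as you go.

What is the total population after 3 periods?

Period 1:
Births: 3700 × 0.476 = 1761, 2200 × 0.48 = 1056 → 2817
10–19: 1150 × 0.966 = 1111
20–29: 6150 × 0.966 = 5941
30–39: 3700 × 0.952 = 3522
40–49: 10200 × 0.951 = 9700
50+: 2200 × 0.962 + 1450 × 0.347 = 2116 + 503 = 2619
Net migration: 0–9 − 160 → 2657; 50+ + 287 → 2906
Population now: 0–9=2657, 10–19=1111, 20–29=5941, 30–39=3522, 40–49=9700, 50+=2906
Period 2:
Births: 5941 × 0.476 = 2828, 9700 × 0.48 = 4656 → 7484
10–19: 2657 × 0.966 = 2567
20–29: 1111 × 0.966 = 1073
30–39: 5941 × 0.952 = 5656
40–49: 3522 × 0.951 = 3349
50+: 9700 × 0.962 + 2906 × 0.347 = 9331 + 1008 = 10339
Net migration: 0–9 − 160 → 7324; 50+ + 287 → 10626
Population now: 0–9=7324, 10–19=2567, 20–29=1073, 30–39=5656, 40–49=3349, 50+=10626
Period 3:
Births: 1073 × 0.476 = 511, 3349 × 0.48 = 1608 → 2119
10–19: 7324 × 0.966 = 7075
20–29: 2567 × 0.966 = 2480
30–39: 1073 × 0.952 = 1021
40–49: 5656 × 0.951 = 5379
50+: 3349 × 0.962 + 10626 × 0.347 = 3222 + 3687 = 6909
Net migration: 0–9 − 160 → 1959; 50+ + 287 → 7196
Population now: 0–9=1959, 10–19=7075, 20–29=2480, 30–39=1021, 40–49=5379, 50+=7196
Total after period 3: 1959 + 7075 + 2480 + 1021 + 5379 + 7196 = 25110

25110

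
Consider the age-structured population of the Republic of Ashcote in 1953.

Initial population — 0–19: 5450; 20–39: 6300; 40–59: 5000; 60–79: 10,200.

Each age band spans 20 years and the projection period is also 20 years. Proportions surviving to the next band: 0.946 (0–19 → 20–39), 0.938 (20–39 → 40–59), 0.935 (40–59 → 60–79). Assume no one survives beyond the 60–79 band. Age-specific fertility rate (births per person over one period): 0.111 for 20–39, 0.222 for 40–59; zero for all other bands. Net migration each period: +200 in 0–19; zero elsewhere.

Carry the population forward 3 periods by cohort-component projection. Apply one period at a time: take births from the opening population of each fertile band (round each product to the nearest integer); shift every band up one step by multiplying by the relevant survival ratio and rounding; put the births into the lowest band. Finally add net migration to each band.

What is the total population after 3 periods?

9761

(Groups numbered youngest = 1 to oldest = 4.)
After projecting period 1:
Births: 6300 * 0.111 = 699 ; 5000 * 0.222 = 1110 → 1809
Group 2: 5450 * 0.946 = 5156
Group 3: 6300 * 0.938 = 5909
Group 4: 5000 * 0.935 = 4675
Net migration: Group 1 + 200 → 2009
→ [2009, 5156, 5909, 4675]
After projecting period 2:
Births: 5156 * 0.111 = 572 ; 5909 * 0.222 = 1312 → 1884
Group 2: 2009 * 0.946 = 1901
Group 3: 5156 * 0.938 = 4836
Group 4: 5909 * 0.935 = 5525
Net migration: Group 1 + 200 → 2084
→ [2084, 1901, 4836, 5525]
After projecting period 3:
Births: 1901 * 0.111 = 211 ; 4836 * 0.222 = 1074 → 1285
Group 2: 2084 * 0.946 = 1971
Group 3: 1901 * 0.938 = 1783
Group 4: 4836 * 0.935 = 4522
Net migration: Group 1 + 200 → 1485
→ [1485, 1971, 1783, 4522]
Total after period 3: 1485 + 1971 + 1783 + 4522 = 9761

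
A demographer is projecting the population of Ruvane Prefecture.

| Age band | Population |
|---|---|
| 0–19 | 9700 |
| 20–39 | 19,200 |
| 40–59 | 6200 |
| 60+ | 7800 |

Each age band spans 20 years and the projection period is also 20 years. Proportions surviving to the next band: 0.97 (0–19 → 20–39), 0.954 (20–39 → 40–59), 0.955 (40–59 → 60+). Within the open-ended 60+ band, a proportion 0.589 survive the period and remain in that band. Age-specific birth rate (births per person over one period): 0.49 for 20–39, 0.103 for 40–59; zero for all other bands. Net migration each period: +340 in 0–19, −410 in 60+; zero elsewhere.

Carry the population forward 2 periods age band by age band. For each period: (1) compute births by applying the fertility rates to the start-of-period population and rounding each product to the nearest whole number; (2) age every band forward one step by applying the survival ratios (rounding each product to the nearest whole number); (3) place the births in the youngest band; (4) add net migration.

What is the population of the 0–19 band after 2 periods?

6837

Call the bands 1 to 4, youngest first.
After projecting period 1:
Births: 19200 × 0.49 = 9408 ; 6200 × 0.103 = 639 ⇒ total 10047
Band 2: 9700 × 0.97 = 9409
Band 3: 19200 × 0.954 = 18317
Band 4: 6200 × 0.955 + 7800 × 0.589 = 5921 + 4594 = 10515
Net migration: Band 1 + 340 → 10387; Band 4 − 410 → 10105
→ [10387, 9409, 18317, 10105]
After projecting period 2:
Births: 9409 × 0.49 = 4610 ; 18317 × 0.103 = 1887 ⇒ total 6497
Band 2: 10387 × 0.97 = 10075
Band 3: 9409 × 0.954 = 8976
Band 4: 18317 × 0.955 + 10105 × 0.589 = 17493 + 5952 = 23445
Net migration: Band 1 + 340 → 6837; Band 4 − 410 → 23035
→ [6837, 10075, 8976, 23035]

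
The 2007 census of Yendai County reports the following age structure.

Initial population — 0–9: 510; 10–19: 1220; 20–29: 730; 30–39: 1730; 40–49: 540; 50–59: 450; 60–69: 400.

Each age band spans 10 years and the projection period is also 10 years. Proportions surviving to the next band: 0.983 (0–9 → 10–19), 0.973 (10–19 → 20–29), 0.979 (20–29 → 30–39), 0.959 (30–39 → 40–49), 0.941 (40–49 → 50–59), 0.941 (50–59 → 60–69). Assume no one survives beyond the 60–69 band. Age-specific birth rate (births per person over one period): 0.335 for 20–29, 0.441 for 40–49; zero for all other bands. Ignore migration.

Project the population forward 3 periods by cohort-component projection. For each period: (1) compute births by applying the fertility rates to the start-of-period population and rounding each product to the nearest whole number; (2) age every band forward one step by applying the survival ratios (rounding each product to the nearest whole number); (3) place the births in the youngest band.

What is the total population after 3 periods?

5745

Period 1:
Births: 730 × 0.335 = 245 ; 540 × 0.441 = 238 → total 483
10–19: 510 × 0.983 = 501
20–29: 1220 × 0.973 = 1187
30–39: 730 × 0.979 = 715
40–49: 1730 × 0.959 = 1659
50–59: 540 × 0.941 = 508
60–69: 450 × 0.941 = 423
Population now: 0–9=483, 10–19=501, 20–29=1187, 30–39=715, 40–49=1659, 50–59=508, 60–69=423
Period 2:
Births: 1187 × 0.335 = 398 ; 1659 × 0.441 = 732 → total 1130
10–19: 483 × 0.983 = 475
20–29: 501 × 0.973 = 487
30–39: 1187 × 0.979 = 1162
40–49: 715 × 0.959 = 686
50–59: 1659 × 0.941 = 1561
60–69: 508 × 0.941 = 478
Population now: 0–9=1130, 10–19=475, 20–29=487, 30–39=1162, 40–49=686, 50–59=1561, 60–69=478
Period 3:
Births: 487 × 0.335 = 163 ; 686 × 0.441 = 303 → total 466
10–19: 1130 × 0.983 = 1111
20–29: 475 × 0.973 = 462
30–39: 487 × 0.979 = 477
40–49: 1162 × 0.959 = 1114
50–59: 686 × 0.941 = 646
60–69: 1561 × 0.941 = 1469
Population now: 0–9=466, 10–19=1111, 20–29=462, 30–39=477, 40–49=1114, 50–59=646, 60–69=1469
Total after period 3: 466 + 1111 + 462 + 477 + 1114 + 646 + 1469 = 5745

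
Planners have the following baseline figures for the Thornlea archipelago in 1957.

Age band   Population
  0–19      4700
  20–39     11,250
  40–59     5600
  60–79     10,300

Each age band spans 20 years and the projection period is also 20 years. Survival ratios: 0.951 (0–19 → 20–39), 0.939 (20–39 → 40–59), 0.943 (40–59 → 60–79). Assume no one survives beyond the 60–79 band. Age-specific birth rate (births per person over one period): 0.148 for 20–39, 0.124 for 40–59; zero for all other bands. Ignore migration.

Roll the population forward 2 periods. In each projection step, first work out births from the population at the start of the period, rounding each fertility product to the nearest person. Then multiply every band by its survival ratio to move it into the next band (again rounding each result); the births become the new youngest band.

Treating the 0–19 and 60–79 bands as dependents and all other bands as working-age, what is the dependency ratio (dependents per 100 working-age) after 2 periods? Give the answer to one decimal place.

— Period 1 —
Births: 11250 × 0.148 = 1665  |  5600 × 0.124 = 694 — total 2359
20–39: 4700 × 0.951 = 4470
40–59: 11250 × 0.939 = 10564
60–79: 5600 × 0.943 = 5281
End of period: [2359, 4470, 10564, 5281]
— Period 2 —
Births: 4470 × 0.148 = 662  |  10564 × 0.124 = 1310 — total 1972
20–39: 2359 × 0.951 = 2243
40–59: 4470 × 0.939 = 4197
60–79: 10564 × 0.943 = 9962
End of period: [1972, 2243, 4197, 9962]
Dependents (band 0–19 + band 60–79) = 1972 + 9962 = 11934; working-age = 6440; ratio = 11934/6440 × 100 = 185.3

185.3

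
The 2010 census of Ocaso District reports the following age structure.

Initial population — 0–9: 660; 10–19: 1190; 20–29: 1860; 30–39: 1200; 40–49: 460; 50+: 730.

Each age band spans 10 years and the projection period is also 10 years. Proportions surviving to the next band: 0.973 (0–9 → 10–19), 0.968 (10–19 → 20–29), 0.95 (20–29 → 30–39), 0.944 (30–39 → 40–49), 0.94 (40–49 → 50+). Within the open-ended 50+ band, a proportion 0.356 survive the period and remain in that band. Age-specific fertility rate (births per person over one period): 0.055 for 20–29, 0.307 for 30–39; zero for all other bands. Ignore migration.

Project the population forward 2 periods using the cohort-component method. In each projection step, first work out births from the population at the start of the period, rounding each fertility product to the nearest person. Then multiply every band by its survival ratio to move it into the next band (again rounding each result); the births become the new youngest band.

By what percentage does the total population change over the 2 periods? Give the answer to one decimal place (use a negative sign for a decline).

-5.6

Numbering the bands 1..6 from youngest to oldest:
Period 1:
Births: 1860 × 0.055 = 102 ; 1200 × 0.307 = 368 → 470
Band 2: 660 × 0.973 = 642
Band 3: 1190 × 0.968 = 1152
Band 4: 1860 × 0.95 = 1767
Band 5: 1200 × 0.944 = 1133
Band 6: 460 × 0.94 + 730 × 0.356 = 432 + 260 = 692
→ [470, 642, 1152, 1767, 1133, 692]
Period 2:
Births: 1152 × 0.055 = 63 ; 1767 × 0.307 = 542 → 605
Band 2: 470 × 0.973 = 457
Band 3: 642 × 0.968 = 621
Band 4: 1152 × 0.95 = 1094
Band 5: 1767 × 0.944 = 1668
Band 6: 1133 × 0.94 + 692 × 0.356 = 1065 + 246 = 1311
→ [605, 457, 621, 1094, 1668, 1311]
Total: 6100 → 5756; change = -344; percentage change = -5.6%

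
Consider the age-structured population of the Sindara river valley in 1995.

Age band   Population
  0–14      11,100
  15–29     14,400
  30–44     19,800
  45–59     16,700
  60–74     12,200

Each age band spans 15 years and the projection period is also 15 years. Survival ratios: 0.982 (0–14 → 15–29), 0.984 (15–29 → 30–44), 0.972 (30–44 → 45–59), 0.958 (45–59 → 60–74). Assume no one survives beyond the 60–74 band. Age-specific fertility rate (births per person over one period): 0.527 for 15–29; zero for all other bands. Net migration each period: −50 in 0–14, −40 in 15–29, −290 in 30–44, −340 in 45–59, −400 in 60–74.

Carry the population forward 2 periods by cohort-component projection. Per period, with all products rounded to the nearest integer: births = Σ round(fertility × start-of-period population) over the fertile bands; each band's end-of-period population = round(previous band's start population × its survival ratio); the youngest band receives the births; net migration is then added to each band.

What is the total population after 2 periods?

Period 1.
Births: 14400 × 0.527 = 7589
15–29: 11100 × 0.982 = 10900
30–44: 14400 × 0.984 = 14170
45–59: 19800 × 0.972 = 19246
60–74: 16700 × 0.958 = 15999
Net migration: 0–14 − 50 → 7539; 15–29 − 40 → 10860; 30–44 − 290 → 13880; 45–59 − 340 → 18906; 60–74 − 400 → 15599
End of period: [7539, 10860, 13880, 18906, 15599]
Period 2.
Births: 10860 × 0.527 = 5723
15–29: 7539 × 0.982 = 7403
30–44: 10860 × 0.984 = 10686
45–59: 13880 × 0.972 = 13491
60–74: 18906 × 0.958 = 18112
Net migration: 0–14 − 50 → 5673; 15–29 − 40 → 7363; 30–44 − 290 → 10396; 45–59 − 340 → 13151; 60–74 − 400 → 17712
End of period: [5673, 7363, 10396, 13151, 17712]
Total after period 2: 5673 + 7363 + 10396 + 13151 + 17712 = 54295

54295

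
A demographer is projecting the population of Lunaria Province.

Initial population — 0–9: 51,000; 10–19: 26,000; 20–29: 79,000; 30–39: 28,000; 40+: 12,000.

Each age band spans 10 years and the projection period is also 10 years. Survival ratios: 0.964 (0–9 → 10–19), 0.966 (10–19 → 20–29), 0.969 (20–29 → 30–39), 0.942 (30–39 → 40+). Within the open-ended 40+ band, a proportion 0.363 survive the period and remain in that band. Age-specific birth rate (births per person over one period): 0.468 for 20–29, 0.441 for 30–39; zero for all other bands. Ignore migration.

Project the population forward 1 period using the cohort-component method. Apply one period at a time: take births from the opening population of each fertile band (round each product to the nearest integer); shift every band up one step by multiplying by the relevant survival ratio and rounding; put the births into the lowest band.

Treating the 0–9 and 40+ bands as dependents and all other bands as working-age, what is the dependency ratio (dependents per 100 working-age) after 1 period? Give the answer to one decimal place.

(Bands numbered youngest = 1 to oldest = 5.)
Period 1.
Births: 79000 × 0.468 = 36972, 28000 × 0.441 = 12348 ⇒ total 49320
Band 2: 51000 × 0.964 = 49164
Band 3: 26000 × 0.966 = 25116
Band 4: 79000 × 0.969 = 76551
Band 5: 28000 × 0.942 + 12000 × 0.363 = 26376 + 4356 = 30732
→ [49320, 49164, 25116, 76551, 30732]
Dependents (band 0–9 + band 40+) = 49320 + 30732 = 80052; working-age = 150831; ratio = 80052/150831 × 100 = 53.1

53.1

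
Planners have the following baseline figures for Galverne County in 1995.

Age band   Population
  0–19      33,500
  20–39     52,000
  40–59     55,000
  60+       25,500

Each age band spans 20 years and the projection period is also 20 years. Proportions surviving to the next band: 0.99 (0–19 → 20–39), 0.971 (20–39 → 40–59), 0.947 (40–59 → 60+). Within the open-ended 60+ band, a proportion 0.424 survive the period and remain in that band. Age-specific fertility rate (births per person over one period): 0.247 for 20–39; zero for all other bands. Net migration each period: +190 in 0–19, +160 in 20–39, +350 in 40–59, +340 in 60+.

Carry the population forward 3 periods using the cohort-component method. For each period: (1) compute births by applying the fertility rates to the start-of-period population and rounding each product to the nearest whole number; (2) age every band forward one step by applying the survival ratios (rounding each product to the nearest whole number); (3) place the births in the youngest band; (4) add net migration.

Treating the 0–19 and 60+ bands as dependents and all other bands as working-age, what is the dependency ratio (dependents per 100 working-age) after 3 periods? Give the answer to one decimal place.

309.6

— Period 1 —
Births: 52000 × 0.247 = 12844
20–39: 33500 × 0.99 = 33165
40–59: 52000 × 0.971 = 50492
60+: 55000 × 0.947 + 25500 × 0.424 = 52085 + 10812 = 62897
Net migration: 0–19 + 190 → 13034; 20–39 + 160 → 33325; 40–59 + 350 → 50842; 60+ + 340 → 63237
Giving 13034 / 33325 / 50842 / 63237.
— Period 2 —
Births: 33325 × 0.247 = 8231
20–39: 13034 × 0.99 = 12904
40–59: 33325 × 0.971 = 32359
60+: 50842 × 0.947 + 63237 × 0.424 = 48147 + 26812 = 74959
Net migration: 0–19 + 190 → 8421; 20–39 + 160 → 13064; 40–59 + 350 → 32709; 60+ + 340 → 75299
Giving 8421 / 13064 / 32709 / 75299.
— Period 3 —
Births: 13064 × 0.247 = 3227
20–39: 8421 × 0.99 = 8337
40–59: 13064 × 0.971 = 12685
60+: 32709 × 0.947 + 75299 × 0.424 = 30975 + 31927 = 62902
Net migration: 0–19 + 190 → 3417; 20–39 + 160 → 8497; 40–59 + 350 → 13035; 60+ + 340 → 63242
Giving 3417 / 8497 / 13035 / 63242.
Dependents (band 0–19 + band 60+) = 3417 + 63242 = 66659; working-age = 21532; ratio = 66659/21532 × 100 = 309.6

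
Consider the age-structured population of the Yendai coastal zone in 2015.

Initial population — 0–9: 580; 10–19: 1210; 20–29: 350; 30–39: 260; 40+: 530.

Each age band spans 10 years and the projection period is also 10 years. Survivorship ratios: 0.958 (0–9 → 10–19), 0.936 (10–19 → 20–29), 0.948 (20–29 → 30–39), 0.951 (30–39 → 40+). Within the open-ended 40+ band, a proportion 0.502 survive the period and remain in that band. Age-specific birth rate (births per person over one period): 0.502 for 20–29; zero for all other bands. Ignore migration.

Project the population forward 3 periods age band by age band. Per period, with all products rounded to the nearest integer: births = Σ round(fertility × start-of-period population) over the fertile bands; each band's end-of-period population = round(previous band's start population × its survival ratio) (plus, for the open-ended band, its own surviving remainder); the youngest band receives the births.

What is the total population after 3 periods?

(Bands numbered youngest = 1 to oldest = 5.)
— Period 1 —
Births: 350 * 0.502 = 176
Band 2: 580 * 0.958 = 556
Band 3: 1210 * 0.936 = 1133
Band 4: 350 * 0.948 = 332
Band 5: 260 * 0.951 + 530 * 0.502 = 247 + 266 = 513
End of period: [176, 556, 1133, 332, 513]
— Period 2 —
Births: 1133 * 0.502 = 569
Band 2: 176 * 0.958 = 169
Band 3: 556 * 0.936 = 520
Band 4: 1133 * 0.948 = 1074
Band 5: 332 * 0.951 + 513 * 0.502 = 316 + 258 = 574
End of period: [569, 169, 520, 1074, 574]
— Period 3 —
Births: 520 * 0.502 = 261
Band 2: 569 * 0.958 = 545
Band 3: 169 * 0.936 = 158
Band 4: 520 * 0.948 = 493
Band 5: 1074 * 0.951 + 574 * 0.502 = 1021 + 288 = 1309
End of period: [261, 545, 158, 493, 1309]
Total after period 3: 261 + 545 + 158 + 493 + 1309 = 2766

2766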